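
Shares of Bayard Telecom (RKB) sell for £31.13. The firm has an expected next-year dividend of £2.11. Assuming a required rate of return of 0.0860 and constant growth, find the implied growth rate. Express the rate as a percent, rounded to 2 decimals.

1.82%

From P₀ = D₁/(r − g), the implied growth is g = r − D₁/P₀.
g = 0.086 − 2.11/31.13 = 0.086 − 0.06778 = 0.01822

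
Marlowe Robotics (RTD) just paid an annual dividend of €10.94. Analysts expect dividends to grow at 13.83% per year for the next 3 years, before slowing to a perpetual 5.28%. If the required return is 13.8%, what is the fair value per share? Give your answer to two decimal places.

Two-stage DDM. Project D₁…D_3 at 0.1383, terminal growth 0.0528, discount at r = 0.138.
D_1 = 12.4530
D_2 = 14.1753
D_3 = 16.1357
Terminal value at t=3: TV = D_4/(r−g) = 16.9877/(0.138−0.0528) = 199.3856
P₀ = 12.4530/(1+0.138)^1 + 14.1753/(1+0.138)^2 + 16.1357/(1+0.138)^3 + 199.3856/(1+0.138)^3 = 168.1277

€168.13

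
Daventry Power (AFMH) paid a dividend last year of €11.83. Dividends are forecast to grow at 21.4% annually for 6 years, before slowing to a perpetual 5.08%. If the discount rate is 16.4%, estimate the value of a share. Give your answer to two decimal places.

Two-stage DDM. Project D₁…D_6 at 0.214, terminal growth 0.0508, discount at r = 0.164.
D_1 = 14.3616
D_2 = 17.4350
D_3 = 21.1661
D_4 = 25.6956
D_5 = 31.1945
D_6 = 37.8701
Terminal value at t=6: TV = D_7/(r−g) = 39.7939/(0.164−0.0508) = 351.5366
P₀ = 14.3616/(1+0.164)^1 + 17.4350/(1+0.164)^2 + 21.1661/(1+0.164)^3 + 25.6956/(1+0.164)^4 + 31.1945/(1+0.164)^5 + 37.8701/(1+0.164)^6 + 351.5366/(1+0.164)^6 = 223.7850

€223.78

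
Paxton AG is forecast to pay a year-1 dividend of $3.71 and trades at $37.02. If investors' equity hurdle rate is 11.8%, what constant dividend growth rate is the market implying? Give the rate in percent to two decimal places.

From P₀ = D₁/(r − g), the implied growth is g = r − D₁/P₀.
g = 0.118 − 3.71/37.02 = 0.118 − 0.10022 = 0.01778

1.78%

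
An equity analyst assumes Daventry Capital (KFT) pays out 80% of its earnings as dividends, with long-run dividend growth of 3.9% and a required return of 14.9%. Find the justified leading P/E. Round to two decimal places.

7.27

Justified leading P/E = b/(r−g) = 0.80/(0.149−0.039) = 7.2727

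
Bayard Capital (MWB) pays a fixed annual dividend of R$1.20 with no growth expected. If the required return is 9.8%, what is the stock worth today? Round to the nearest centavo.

R$12.24

Zero-growth DDM (perpetuity): P₀ = D/r = 1.20 / 0.098 = 12.2449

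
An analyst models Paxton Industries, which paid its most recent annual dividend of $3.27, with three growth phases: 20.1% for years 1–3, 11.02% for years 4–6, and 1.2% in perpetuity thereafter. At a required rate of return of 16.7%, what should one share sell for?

Three-stage DDM. Project D₁…D_6; terminal Gordon value at t=6 with g = 0.012; discount at r = 0.167.
D_1 = 3.9273
D_2 = 4.7167
D_3 = 5.6647
D_4 = 6.2889
D_5 = 6.9820
D_6 = 7.7514
TV_6 = 7.8444/(0.167−0.012) = 50.6092
P₀ = Σ Dₜ/(1+r)ᵗ + TV_6/(1+r)^6 = 40.1136

$40.11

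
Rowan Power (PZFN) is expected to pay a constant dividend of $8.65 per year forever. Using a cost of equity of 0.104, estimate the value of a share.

Zero-growth DDM (perpetuity): P₀ = D/r = 8.65 / 0.104 = 83.1731

$83.17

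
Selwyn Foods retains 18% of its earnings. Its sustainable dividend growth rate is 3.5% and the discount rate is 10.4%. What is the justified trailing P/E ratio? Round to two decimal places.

Payout ratio b = 1 − 0.18 = 0.82.
Justified trailing P/E = b(1+g)/(r−g) = 0.82×(1+0.035)/(0.104−0.035) = 12.3000

12.30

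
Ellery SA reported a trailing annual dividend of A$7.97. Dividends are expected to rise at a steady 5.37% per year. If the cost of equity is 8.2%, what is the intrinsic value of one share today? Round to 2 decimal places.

A$296.75

Gordon growth model: P₀ = D₁/(r − g). D₁ = 7.97 × (1 + 0.0537) = 8.3980.
P₀ = 8.3980 / (0.082 − 0.0537) = 8.3980 / 0.0283 = 296.7487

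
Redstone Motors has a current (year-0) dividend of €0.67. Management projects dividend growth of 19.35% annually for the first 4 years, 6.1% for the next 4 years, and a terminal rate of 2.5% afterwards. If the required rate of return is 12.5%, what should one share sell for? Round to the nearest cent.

€12.93

Three-stage DDM. Project D₁…D_8; terminal Gordon value at t=8 with g = 0.025; discount at r = 0.125.
D_1 = 0.7996
D_2 = 0.9544
D_3 = 1.1390
D_4 = 1.3595
D_5 = 1.4424
D_6 = 1.5304
D_7 = 1.6237
D_8 = 1.7228
TV_8 = 1.7658/(0.125−0.025) = 17.6583
P₀ = Σ Dₜ/(1+r)ᵗ + TV_8/(1+r)^8 = 12.9345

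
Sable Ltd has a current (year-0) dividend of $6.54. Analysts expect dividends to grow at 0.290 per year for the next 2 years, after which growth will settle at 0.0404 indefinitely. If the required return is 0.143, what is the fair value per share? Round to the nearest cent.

$100.18

Two-stage DDM. Project D₁…D_2 at 0.29, terminal growth 0.0404, discount at r = 0.143.
D_1 = 8.4366
D_2 = 10.8832
Terminal value at t=2: TV = D_3/(r−g) = 11.3229/(0.143−0.0404) = 110.3596
P₀ = 8.4366/(1+0.143)^1 + 10.8832/(1+0.143)^2 + 110.3596/(1+0.143)^2 = 100.1844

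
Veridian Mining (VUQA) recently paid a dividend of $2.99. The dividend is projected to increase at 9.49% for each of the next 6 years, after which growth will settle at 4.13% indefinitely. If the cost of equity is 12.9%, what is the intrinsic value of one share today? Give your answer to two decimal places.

Two-stage DDM. Project D₁…D_6 at 0.0949, terminal growth 0.0413, discount at r = 0.129.
D_1 = 3.2738
D_2 = 3.5844
D_3 = 3.9246
D_4 = 4.2970
D_5 = 4.7048
D_6 = 5.1513
Terminal value at t=6: TV = D_7/(r−g) = 5.3641/(0.129−0.0413) = 61.1638
P₀ = 3.2738/(1+0.129)^1 + 3.5844/(1+0.129)^2 + 3.9246/(1+0.129)^3 + 4.2970/(1+0.129)^4 + 4.7048/(1+0.129)^5 + 5.1513/(1+0.129)^6 + 61.1638/(1+0.129)^6 = 45.6707

$45.67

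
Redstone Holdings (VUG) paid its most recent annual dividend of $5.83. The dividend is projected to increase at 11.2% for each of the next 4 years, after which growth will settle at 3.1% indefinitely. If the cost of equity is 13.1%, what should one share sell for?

Two-stage DDM. Project D₁…D_4 at 0.112, terminal growth 0.031, discount at r = 0.131.
D_1 = 6.4830
D_2 = 7.2091
D_3 = 8.0165
D_4 = 8.9143
Terminal value at t=4: TV = D_5/(r−g) = 9.1907/(0.131−0.031) = 91.9065
P₀ = 6.4830/(1+0.131)^1 + 7.2091/(1+0.131)^2 + 8.0165/(1+0.131)^3 + 8.9143/(1+0.131)^4 + 91.9065/(1+0.131)^4 = 78.5258

$78.53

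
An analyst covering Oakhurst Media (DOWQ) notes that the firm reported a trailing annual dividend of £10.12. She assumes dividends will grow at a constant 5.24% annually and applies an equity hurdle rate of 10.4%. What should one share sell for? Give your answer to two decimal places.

Gordon growth model: P₀ = D₁/(r − g). D₁ = 10.12 × (1 + 0.0524) = 10.6503.
P₀ = 10.6503 / (0.104 − 0.0524) = 10.6503 / 0.0516 = 206.4009

£206.40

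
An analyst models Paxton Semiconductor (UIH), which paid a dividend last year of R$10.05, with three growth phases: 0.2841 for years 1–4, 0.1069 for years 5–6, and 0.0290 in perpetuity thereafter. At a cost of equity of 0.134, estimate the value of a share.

Three-stage DDM. Project D₁…D_6; terminal Gordon value at t=6 with g = 0.029; discount at r = 0.134.
D_1 = 12.9052
D_2 = 16.5716
D_3 = 21.2796
D_4 = 27.3251
D_5 = 30.2461
D_6 = 33.4794
TV_6 = 34.4503/(0.134−0.029) = 328.0985
P₀ = Σ Dₜ/(1+r)ᵗ + TV_6/(1+r)^6 = 241.5410

R$241.54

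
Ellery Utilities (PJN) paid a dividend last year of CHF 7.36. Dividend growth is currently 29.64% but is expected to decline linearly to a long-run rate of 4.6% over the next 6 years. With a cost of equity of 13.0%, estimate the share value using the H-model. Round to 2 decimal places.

H-model: P₀ = D₀[(1+g_L) + H(g_S−g_L)]/(r−g_L), with H = 6/2 = 3.
P₀ = 7.36 × [(1+0.046) + 3×(0.2964−0.046)] / (0.13−0.046)
   = 7.36 × 1.7972 / 0.084 = 157.4690

CHF 157.47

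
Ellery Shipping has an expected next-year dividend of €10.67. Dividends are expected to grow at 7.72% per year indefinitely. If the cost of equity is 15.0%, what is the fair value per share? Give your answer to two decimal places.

Gordon growth model: P₀ = D₁/(r − g), with D₁ = 10.67 given directly.
P₀ = 10.6700 / (0.15 − 0.0772) = 10.6700 / 0.0728 = 146.5659

€146.57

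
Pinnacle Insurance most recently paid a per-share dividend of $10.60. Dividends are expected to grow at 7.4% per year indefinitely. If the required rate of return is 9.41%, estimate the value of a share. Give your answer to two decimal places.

$566.39

Gordon growth model: P₀ = D₁/(r − g). D₁ = 10.60 × (1 + 0.074) = 11.3844.
P₀ = 11.3844 / (0.0941 − 0.074) = 11.3844 / 0.0201 = 566.3881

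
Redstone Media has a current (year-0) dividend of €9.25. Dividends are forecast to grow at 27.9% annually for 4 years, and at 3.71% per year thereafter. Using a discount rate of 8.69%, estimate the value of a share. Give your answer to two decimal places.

€425.87

Two-stage DDM. Project D₁…D_4 at 0.279, terminal growth 0.0371, discount at r = 0.0869.
D_1 = 11.8307
D_2 = 15.1315
D_3 = 19.3532
D_4 = 24.7528
Terminal value at t=4: TV = D_5/(r−g) = 25.6711/(0.0869−0.0371) = 515.4840
P₀ = 11.8307/(1+0.0869)^1 + 15.1315/(1+0.0869)^2 + 19.3532/(1+0.0869)^3 + 24.7528/(1+0.0869)^4 + 515.4840/(1+0.0869)^4 = 425.8683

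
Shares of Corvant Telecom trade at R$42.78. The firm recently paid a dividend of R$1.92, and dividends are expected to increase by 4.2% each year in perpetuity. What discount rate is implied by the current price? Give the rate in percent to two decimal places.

8.88%

Rearranging the constant-growth DDM: r = D₁/P₀ + g.
D₁ = 1.92 × (1 + 0.042) = 2.0006.
r = 2.0006 / 42.78 + 0.042 = 0.04677 + 0.042 = 0.08877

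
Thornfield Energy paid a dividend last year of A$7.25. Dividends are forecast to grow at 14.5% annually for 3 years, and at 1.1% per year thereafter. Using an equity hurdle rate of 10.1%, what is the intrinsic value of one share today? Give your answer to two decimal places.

A$115.14

Two-stage DDM. Project D₁…D_3 at 0.145, terminal growth 0.011, discount at r = 0.101.
D_1 = 8.3012
D_2 = 9.5049
D_3 = 10.8831
Terminal value at t=3: TV = D_4/(r−g) = 11.0029/(0.101−0.011) = 122.2540
P₀ = 8.3012/(1+0.101)^1 + 9.5049/(1+0.101)^2 + 10.8831/(1+0.101)^3 + 122.2540/(1+0.101)^3 = 115.1364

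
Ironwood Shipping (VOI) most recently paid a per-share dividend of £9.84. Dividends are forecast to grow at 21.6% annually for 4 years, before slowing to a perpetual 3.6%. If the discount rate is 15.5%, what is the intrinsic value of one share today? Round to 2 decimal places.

£150.09

Two-stage DDM. Project D₁…D_4 at 0.216, terminal growth 0.036, discount at r = 0.155.
D_1 = 11.9654
D_2 = 14.5500
D_3 = 17.6928
D_4 = 21.5144
Terminal value at t=4: TV = D_5/(r−g) = 22.2889/(0.155−0.036) = 187.3019
P₀ = 11.9654/(1+0.155)^1 + 14.5500/(1+0.155)^2 + 17.6928/(1+0.155)^3 + 21.5144/(1+0.155)^4 + 187.3019/(1+0.155)^4 = 150.0868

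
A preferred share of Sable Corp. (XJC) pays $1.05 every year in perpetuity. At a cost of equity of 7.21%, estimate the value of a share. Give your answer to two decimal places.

Zero-growth DDM (perpetuity): P₀ = D/r = 1.05 / 0.0721 = 14.5631

$14.56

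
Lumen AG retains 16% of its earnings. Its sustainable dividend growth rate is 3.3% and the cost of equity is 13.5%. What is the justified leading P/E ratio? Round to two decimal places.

Payout ratio b = 1 − 0.16 = 0.84.
Justified leading P/E = b/(r−g) = 0.84/(0.135−0.033) = 8.2353

8.24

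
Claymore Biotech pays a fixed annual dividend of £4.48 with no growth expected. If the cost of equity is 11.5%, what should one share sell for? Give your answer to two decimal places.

£38.96

Zero-growth DDM (perpetuity): P₀ = D/r = 4.48 / 0.115 = 38.9565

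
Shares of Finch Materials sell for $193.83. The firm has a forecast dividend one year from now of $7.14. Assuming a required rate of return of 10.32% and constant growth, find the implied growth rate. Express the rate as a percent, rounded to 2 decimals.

6.64%

From P₀ = D₁/(r − g), the implied growth is g = r − D₁/P₀.
g = 0.1032 − 7.14/193.83 = 0.1032 − 0.03684 = 0.06636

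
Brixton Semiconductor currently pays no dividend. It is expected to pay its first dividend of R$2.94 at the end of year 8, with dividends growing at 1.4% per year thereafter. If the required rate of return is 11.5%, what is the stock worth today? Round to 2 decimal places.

Deferred-dividend DDM. At t=7 the remaining stream is a growing perpetuity with first payment D_8 = 2.94.
V_7 = D_8/(r−g) = 2.94/(0.115−0.014) = 29.1089
P₀ = V_7/(1+r)^7 = 29.1089/(1+0.115)^7 = 13.5863

R$13.59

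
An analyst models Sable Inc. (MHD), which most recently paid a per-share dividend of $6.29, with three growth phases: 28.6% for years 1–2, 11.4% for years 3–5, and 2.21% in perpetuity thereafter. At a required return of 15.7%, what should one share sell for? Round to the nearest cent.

Three-stage DDM. Project D₁…D_5; terminal Gordon value at t=5 with g = 0.0221; discount at r = 0.157.
D_1 = 8.0889
D_2 = 10.4024
D_3 = 11.5882
D_4 = 12.9093
D_5 = 14.3810
TV_5 = 14.6988/(0.157−0.0221) = 108.9606
P₀ = Σ Dₜ/(1+r)ᵗ + TV_5/(1+r)^5 = 88.9379

$88.94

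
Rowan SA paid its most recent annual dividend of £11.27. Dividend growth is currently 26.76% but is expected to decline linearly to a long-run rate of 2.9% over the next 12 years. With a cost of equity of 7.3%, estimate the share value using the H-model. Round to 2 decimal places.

£630.25

H-model: P₀ = D₀[(1+g_L) + H(g_S−g_L)]/(r−g_L), with H = 12/2 = 6.
P₀ = 11.27 × [(1+0.029) + 6×(0.2676−0.029)] / (0.073−0.029)
   = 11.27 × 2.4606 / 0.044 = 630.2491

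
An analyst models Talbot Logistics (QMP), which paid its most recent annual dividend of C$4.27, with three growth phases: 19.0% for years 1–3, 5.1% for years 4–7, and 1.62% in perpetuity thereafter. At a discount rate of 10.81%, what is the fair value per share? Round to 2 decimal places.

Three-stage DDM. Project D₁…D_7; terminal Gordon value at t=7 with g = 0.0162; discount at r = 0.1081.
D_1 = 5.0813
D_2 = 6.0467
D_3 = 7.1956
D_4 = 7.5626
D_5 = 7.9483
D_6 = 8.3537
D_7 = 8.7797
TV_7 = 8.9219/(0.1081−0.0162) = 97.0830
P₀ = Σ Dₜ/(1+r)ᵗ + TV_7/(1+r)^7 = 80.6893

C$80.69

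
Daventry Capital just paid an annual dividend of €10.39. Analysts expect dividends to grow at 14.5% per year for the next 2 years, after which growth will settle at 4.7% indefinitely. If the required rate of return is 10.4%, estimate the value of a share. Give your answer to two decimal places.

Two-stage DDM. Project D₁…D_2 at 0.145, terminal growth 0.047, discount at r = 0.104.
D_1 = 11.8966
D_2 = 13.6215
Terminal value at t=2: TV = D_3/(r−g) = 14.2618/(0.104−0.047) = 250.2064
P₀ = 11.8966/(1+0.104)^1 + 13.6215/(1+0.104)^2 + 250.2064/(1+0.104)^2 = 227.2383

€227.24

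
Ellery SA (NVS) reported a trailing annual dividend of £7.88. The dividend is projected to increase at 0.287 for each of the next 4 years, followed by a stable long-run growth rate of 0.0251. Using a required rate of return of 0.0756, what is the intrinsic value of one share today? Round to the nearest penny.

Two-stage DDM. Project D₁…D_4 at 0.287, terminal growth 0.0251, discount at r = 0.0756.
D_1 = 10.1416
D_2 = 13.0522
D_3 = 16.7982
D_4 = 21.6192
Terminal value at t=4: TV = D_5/(r−g) = 22.1619/(0.0756−0.0251) = 438.8491
P₀ = 10.1416/(1+0.0756)^1 + 13.0522/(1+0.0756)^2 + 16.7982/(1+0.0756)^3 + 21.6192/(1+0.0756)^4 + 438.8491/(1+0.0756)^4 = 378.2401

£378.24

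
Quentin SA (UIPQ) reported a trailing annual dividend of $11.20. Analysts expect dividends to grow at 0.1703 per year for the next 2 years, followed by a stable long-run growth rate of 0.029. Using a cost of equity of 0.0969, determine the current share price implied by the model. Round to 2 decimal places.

$217.91

Two-stage DDM. Project D₁…D_2 at 0.1703, terminal growth 0.029, discount at r = 0.0969.
D_1 = 13.1074
D_2 = 15.3395
Terminal value at t=2: TV = D_3/(r−g) = 15.7844/(0.0969−0.029) = 232.4652
P₀ = 13.1074/(1+0.0969)^1 + 15.3395/(1+0.0969)^2 + 232.4652/(1+0.0969)^2 = 217.9060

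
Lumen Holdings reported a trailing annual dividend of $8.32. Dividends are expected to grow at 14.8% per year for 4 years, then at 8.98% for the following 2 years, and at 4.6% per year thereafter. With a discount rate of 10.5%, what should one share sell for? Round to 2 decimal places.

Three-stage DDM. Project D₁…D_6; terminal Gordon value at t=6 with g = 0.046; discount at r = 0.105.
D_1 = 9.5514
D_2 = 10.9650
D_3 = 12.5878
D_4 = 14.4508
D_5 = 15.7484
D_6 = 17.1627
TV_6 = 17.9521/(0.105−0.046) = 304.2735
P₀ = Σ Dₜ/(1+r)ᵗ + TV_6/(1+r)^6 = 222.7771

$222.78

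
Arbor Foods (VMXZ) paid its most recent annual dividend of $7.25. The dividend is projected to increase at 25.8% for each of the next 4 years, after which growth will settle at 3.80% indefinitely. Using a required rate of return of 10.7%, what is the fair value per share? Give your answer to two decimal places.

$222.23

Two-stage DDM. Project D₁…D_4 at 0.258, terminal growth 0.038, discount at r = 0.107.
D_1 = 9.1205
D_2 = 11.4736
D_3 = 14.4338
D_4 = 18.1577
Terminal value at t=4: TV = D_5/(r−g) = 18.8477/(0.107−0.038) = 273.1548
P₀ = 9.1205/(1+0.107)^1 + 11.4736/(1+0.107)^2 + 14.4338/(1+0.107)^3 + 18.1577/(1+0.107)^4 + 273.1548/(1+0.107)^4 = 222.2268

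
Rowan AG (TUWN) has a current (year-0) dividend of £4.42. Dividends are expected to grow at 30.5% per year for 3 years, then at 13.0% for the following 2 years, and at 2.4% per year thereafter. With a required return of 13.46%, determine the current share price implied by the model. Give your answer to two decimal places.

£92.79

Three-stage DDM. Project D₁…D_5; terminal Gordon value at t=5 with g = 0.024; discount at r = 0.1346.
D_1 = 5.7681
D_2 = 7.5274
D_3 = 9.8232
D_4 = 11.1002
D_5 = 12.5433
TV_5 = 12.8443/(0.1346−0.024) = 116.1330
P₀ = Σ Dₜ/(1+r)ᵗ + TV_5/(1+r)^5 = 92.7909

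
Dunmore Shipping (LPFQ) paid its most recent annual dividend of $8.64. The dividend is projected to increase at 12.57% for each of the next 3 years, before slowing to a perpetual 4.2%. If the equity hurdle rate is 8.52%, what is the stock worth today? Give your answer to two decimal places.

Two-stage DDM. Project D₁…D_3 at 0.1257, terminal growth 0.042, discount at r = 0.0852.
D_1 = 9.7260
D_2 = 10.9486
D_3 = 12.3249
Terminal value at t=3: TV = D_4/(r−g) = 12.8425/(0.0852−0.042) = 297.2800
P₀ = 9.7260/(1+0.0852)^1 + 10.9486/(1+0.0852)^2 + 12.3249/(1+0.0852)^3 + 297.2800/(1+0.0852)^3 = 260.5175

$260.52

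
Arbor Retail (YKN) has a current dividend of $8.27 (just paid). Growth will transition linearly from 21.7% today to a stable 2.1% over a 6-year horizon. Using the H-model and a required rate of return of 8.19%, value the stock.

$218.50

H-model: P₀ = D₀[(1+g_L) + H(g_S−g_L)]/(r−g_L), with H = 6/2 = 3.
P₀ = 8.27 × [(1+0.021) + 3×(0.217−0.021)] / (0.0819−0.021)
   = 8.27 × 1.6090 / 0.0609 = 218.4964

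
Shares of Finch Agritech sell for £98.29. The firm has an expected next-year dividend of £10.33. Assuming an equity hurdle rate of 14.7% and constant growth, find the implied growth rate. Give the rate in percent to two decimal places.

4.19%

From P₀ = D₁/(r − g), the implied growth is g = r − D₁/P₀.
g = 0.147 − 10.33/98.29 = 0.147 − 0.10510 = 0.04190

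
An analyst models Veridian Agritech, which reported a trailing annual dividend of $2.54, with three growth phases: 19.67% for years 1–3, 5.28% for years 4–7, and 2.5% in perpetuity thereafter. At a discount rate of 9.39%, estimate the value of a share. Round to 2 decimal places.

$63.69

Three-stage DDM. Project D₁…D_7; terminal Gordon value at t=7 with g = 0.025; discount at r = 0.0939.
D_1 = 3.0396
D_2 = 3.6375
D_3 = 4.3530
D_4 = 4.5828
D_5 = 4.8248
D_6 = 5.0796
D_7 = 5.3478
TV_7 = 5.4815/(0.0939−0.025) = 79.5569
P₀ = Σ Dₜ/(1+r)ᵗ + TV_7/(1+r)^7 = 63.6884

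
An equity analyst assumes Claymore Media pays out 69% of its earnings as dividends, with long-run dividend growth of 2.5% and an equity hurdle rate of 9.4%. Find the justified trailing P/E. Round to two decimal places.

Justified trailing P/E = b(1+g)/(r−g) = 0.69×(1+0.025)/(0.094−0.025) = 10.2500

10.25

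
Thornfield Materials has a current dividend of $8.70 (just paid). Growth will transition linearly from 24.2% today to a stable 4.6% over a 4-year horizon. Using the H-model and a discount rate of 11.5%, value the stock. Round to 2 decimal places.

$181.31

H-model: P₀ = D₀[(1+g_L) + H(g_S−g_L)]/(r−g_L), with H = 4/2 = 2.
P₀ = 8.70 × [(1+0.046) + 2×(0.242−0.046)] / (0.115−0.046)
   = 8.70 × 1.4380 / 0.069 = 181.3130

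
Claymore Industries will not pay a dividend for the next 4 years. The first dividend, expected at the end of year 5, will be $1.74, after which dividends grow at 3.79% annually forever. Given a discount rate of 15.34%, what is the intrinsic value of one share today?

$8.51

Deferred-dividend DDM. At t=4 the remaining stream is a growing perpetuity with first payment D_5 = 1.74.
V_4 = D_5/(r−g) = 1.74/(0.1534−0.0379) = 15.0649
P₀ = V_4/(1+r)^4 = 15.0649/(1+0.1534)^4 = 8.5123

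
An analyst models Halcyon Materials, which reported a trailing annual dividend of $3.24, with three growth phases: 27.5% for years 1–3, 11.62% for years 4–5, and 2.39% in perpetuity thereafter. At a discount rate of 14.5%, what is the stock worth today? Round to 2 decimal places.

$56.66

Three-stage DDM. Project D₁…D_5; terminal Gordon value at t=5 with g = 0.0239; discount at r = 0.145.
D_1 = 4.1310
D_2 = 5.2670
D_3 = 6.7155
D_4 = 7.4958
D_5 = 8.3668
TV_5 = 8.5668/(0.145−0.0239) = 70.7413
P₀ = Σ Dₜ/(1+r)ᵗ + TV_5/(1+r)^5 = 56.6571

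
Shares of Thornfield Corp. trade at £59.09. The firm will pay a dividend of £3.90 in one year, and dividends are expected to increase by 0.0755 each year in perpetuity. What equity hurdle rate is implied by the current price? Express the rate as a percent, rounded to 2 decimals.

14.15%

Rearranging the constant-growth DDM: r = D₁/P₀ + g.
r = 3.9000 / 59.09 + 0.0755 = 0.06600 + 0.0755 = 0.14150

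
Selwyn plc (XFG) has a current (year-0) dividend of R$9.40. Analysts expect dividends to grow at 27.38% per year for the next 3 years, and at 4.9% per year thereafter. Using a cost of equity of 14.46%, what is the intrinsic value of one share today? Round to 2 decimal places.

Two-stage DDM. Project D₁…D_3 at 0.2738, terminal growth 0.049, discount at r = 0.1446.
D_1 = 11.9737
D_2 = 15.2521
D_3 = 19.4282
Terminal value at t=3: TV = D_4/(r−g) = 20.3801/(0.1446−0.049) = 213.1813
P₀ = 11.9737/(1+0.1446)^1 + 15.2521/(1+0.1446)^2 + 19.4282/(1+0.1446)^3 + 213.1813/(1+0.1446)^3 = 177.2224

R$177.22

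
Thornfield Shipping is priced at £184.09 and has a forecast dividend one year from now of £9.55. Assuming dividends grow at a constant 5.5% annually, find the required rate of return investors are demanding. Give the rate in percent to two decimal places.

Rearranging the constant-growth DDM: r = D₁/P₀ + g.
r = 9.5500 / 184.09 + 0.055 = 0.05188 + 0.055 = 0.10688

10.69%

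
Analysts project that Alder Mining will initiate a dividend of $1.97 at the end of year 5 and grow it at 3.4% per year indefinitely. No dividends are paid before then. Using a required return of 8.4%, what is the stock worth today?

Deferred-dividend DDM. At t=4 the remaining stream is a growing perpetuity with first payment D_5 = 1.97.
V_4 = D_5/(r−g) = 1.97/(0.084−0.034) = 39.4000
P₀ = V_4/(1+r)^4 = 39.4000/(1+0.084)^4 = 28.5351

$28.54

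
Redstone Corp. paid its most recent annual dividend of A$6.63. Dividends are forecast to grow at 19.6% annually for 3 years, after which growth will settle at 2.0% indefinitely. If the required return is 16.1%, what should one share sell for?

Two-stage DDM. Project D₁…D_3 at 0.196, terminal growth 0.02, discount at r = 0.161.
D_1 = 7.9295
D_2 = 9.4837
D_3 = 11.3425
Terminal value at t=3: TV = D_4/(r−g) = 11.5693/(0.161−0.02) = 82.0518
P₀ = 7.9295/(1+0.161)^1 + 9.4837/(1+0.161)^2 + 11.3425/(1+0.161)^3 + 82.0518/(1+0.161)^3 = 73.5449

A$73.54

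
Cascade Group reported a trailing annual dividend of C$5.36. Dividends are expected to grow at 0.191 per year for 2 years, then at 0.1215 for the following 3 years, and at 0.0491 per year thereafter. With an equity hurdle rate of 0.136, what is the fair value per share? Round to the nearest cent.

Three-stage DDM. Project D₁…D_5; terminal Gordon value at t=5 with g = 0.0491; discount at r = 0.136.
D_1 = 6.3838
D_2 = 7.6031
D_3 = 8.5268
D_4 = 9.5628
D_5 = 10.7247
TV_5 = 11.2513/(0.136−0.0491) = 129.4742
P₀ = Σ Dₜ/(1+r)ᵗ + TV_5/(1+r)^5 = 97.1755

C$97.18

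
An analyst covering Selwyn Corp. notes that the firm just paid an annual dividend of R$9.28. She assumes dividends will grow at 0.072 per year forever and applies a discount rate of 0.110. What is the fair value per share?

Gordon growth model: P₀ = D₁/(r − g). D₁ = 9.28 × (1 + 0.072) = 9.9482.
P₀ = 9.9482 / (0.11 − 0.072) = 9.9482 / 0.038 = 261.7937

R$261.79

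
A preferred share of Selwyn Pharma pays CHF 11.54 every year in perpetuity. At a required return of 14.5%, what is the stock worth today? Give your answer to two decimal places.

Zero-growth DDM (perpetuity): P₀ = D/r = 11.54 / 0.145 = 79.5862

CHF 79.59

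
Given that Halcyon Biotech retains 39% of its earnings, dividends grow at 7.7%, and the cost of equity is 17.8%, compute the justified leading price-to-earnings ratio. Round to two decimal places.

6.04

Payout ratio b = 1 − 0.39 = 0.61.
Justified leading P/E = b/(r−g) = 0.61/(0.178−0.077) = 6.0396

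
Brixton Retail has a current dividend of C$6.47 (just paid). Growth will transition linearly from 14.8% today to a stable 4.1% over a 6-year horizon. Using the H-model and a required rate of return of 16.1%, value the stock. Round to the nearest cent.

C$73.43

H-model: P₀ = D₀[(1+g_L) + H(g_S−g_L)]/(r−g_L), with H = 6/2 = 3.
P₀ = 6.47 × [(1+0.041) + 3×(0.148−0.041)] / (0.161−0.041)
   = 6.47 × 1.3620 / 0.12 = 73.4345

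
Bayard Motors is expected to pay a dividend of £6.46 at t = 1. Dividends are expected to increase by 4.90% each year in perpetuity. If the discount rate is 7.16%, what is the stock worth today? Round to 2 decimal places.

£285.84

Gordon growth model: P₀ = D₁/(r − g), with D₁ = 6.46 given directly.
P₀ = 6.4600 / (0.0716 − 0.049) = 6.4600 / 0.0226 = 285.8407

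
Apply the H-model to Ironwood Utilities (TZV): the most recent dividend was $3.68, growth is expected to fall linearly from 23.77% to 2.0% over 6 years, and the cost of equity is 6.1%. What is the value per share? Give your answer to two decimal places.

H-model: P₀ = D₀[(1+g_L) + H(g_S−g_L)]/(r−g_L), with H = 6/2 = 3.
P₀ = 3.68 × [(1+0.02) + 3×(0.2377−0.02)] / (0.061−0.02)
   = 3.68 × 1.6731 / 0.041 = 150.1709

$150.17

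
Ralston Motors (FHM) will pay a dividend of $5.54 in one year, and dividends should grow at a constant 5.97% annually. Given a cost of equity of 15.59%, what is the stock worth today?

Gordon growth model: P₀ = D₁/(r − g), with D₁ = 5.54 given directly.
P₀ = 5.5400 / (0.1559 − 0.0597) = 5.5400 / 0.0962 = 57.5884

$57.59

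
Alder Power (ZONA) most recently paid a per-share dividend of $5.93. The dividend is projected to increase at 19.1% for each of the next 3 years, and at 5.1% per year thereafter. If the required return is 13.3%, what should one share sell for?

$107.96

Two-stage DDM. Project D₁…D_3 at 0.191, terminal growth 0.051, discount at r = 0.133.
D_1 = 7.0626
D_2 = 8.4116
D_3 = 10.0182
Terminal value at t=3: TV = D_4/(r−g) = 10.5291/(0.133−0.051) = 128.4041
P₀ = 7.0626/(1+0.133)^1 + 8.4116/(1+0.133)^2 + 10.0182/(1+0.133)^3 + 128.4041/(1+0.133)^3 = 107.9598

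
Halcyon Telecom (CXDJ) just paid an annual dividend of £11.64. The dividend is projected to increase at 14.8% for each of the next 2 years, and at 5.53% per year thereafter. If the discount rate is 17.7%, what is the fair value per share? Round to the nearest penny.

Two-stage DDM. Project D₁…D_2 at 0.148, terminal growth 0.0553, discount at r = 0.177.
D_1 = 13.3627
D_2 = 15.3404
Terminal value at t=2: TV = D_3/(r−g) = 16.1887/(0.177−0.0553) = 133.0216
P₀ = 13.3627/(1+0.177)^1 + 15.3404/(1+0.177)^2 + 133.0216/(1+0.177)^2 = 118.4483

£118.45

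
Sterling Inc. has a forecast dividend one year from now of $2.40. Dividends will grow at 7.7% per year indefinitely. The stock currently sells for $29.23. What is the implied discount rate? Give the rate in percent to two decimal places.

Rearranging the constant-growth DDM: r = D₁/P₀ + g.
r = 2.4000 / 29.23 + 0.077 = 0.08211 + 0.077 = 0.15911

15.91%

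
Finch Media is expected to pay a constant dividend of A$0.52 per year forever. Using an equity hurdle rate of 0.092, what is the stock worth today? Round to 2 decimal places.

A$5.65

Zero-growth DDM (perpetuity): P₀ = D/r = 0.52 / 0.092 = 5.6522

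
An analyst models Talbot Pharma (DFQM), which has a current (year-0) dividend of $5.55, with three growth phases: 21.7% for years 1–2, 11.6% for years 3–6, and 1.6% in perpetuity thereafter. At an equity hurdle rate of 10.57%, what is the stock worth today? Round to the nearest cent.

$119.39

Three-stage DDM. Project D₁…D_6; terminal Gordon value at t=6 with g = 0.016; discount at r = 0.1057.
D_1 = 6.7544
D_2 = 8.2200
D_3 = 9.1736
D_4 = 10.2377
D_5 = 11.4253
D_6 = 12.7506
TV_6 = 12.9546/(0.1057−0.016) = 144.4216
P₀ = Σ Dₜ/(1+r)ᵗ + TV_6/(1+r)^6 = 119.3916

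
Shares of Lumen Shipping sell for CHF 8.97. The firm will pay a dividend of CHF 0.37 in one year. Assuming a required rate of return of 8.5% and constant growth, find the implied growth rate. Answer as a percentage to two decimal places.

4.38%

From P₀ = D₁/(r − g), the implied growth is g = r − D₁/P₀.
g = 0.085 − 0.37/8.97 = 0.085 − 0.04125 = 0.04375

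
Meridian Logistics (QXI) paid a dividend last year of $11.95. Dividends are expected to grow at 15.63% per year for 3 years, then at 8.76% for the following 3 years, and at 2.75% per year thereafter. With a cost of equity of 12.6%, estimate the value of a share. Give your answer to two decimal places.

$195.70

Three-stage DDM. Project D₁…D_6; terminal Gordon value at t=6 with g = 0.0275; discount at r = 0.126.
D_1 = 13.8178
D_2 = 15.9775
D_3 = 18.4748
D_4 = 20.0932
D_5 = 21.8533
D_6 = 23.7677
TV_6 = 24.4213/(0.126−0.0275) = 247.9321
P₀ = Σ Dₜ/(1+r)ᵗ + TV_6/(1+r)^6 = 195.6959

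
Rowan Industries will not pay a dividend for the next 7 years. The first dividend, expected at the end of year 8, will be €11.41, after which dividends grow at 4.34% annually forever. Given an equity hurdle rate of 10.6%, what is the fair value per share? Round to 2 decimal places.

Deferred-dividend DDM. At t=7 the remaining stream is a growing perpetuity with first payment D_8 = 11.41.
V_7 = D_8/(r−g) = 11.41/(0.106−0.0434) = 182.2684
P₀ = V_7/(1+r)^7 = 182.2684/(1+0.106)^7 = 90.0379

€90.04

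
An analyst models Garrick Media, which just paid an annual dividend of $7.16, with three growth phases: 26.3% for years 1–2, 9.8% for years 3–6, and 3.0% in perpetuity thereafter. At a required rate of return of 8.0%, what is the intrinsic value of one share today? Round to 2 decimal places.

$274.50

Three-stage DDM. Project D₁…D_6; terminal Gordon value at t=6 with g = 0.03; discount at r = 0.08.
D_1 = 9.0431
D_2 = 11.4214
D_3 = 12.5407
D_4 = 13.7697
D_5 = 15.1191
D_6 = 16.6008
TV_6 = 17.0988/(0.08−0.03) = 341.9765
P₀ = Σ Dₜ/(1+r)ᵗ + TV_6/(1+r)^6 = 274.4960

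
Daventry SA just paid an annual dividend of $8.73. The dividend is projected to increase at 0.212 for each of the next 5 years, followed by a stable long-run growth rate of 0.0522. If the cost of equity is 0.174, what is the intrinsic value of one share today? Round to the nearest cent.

$136.51

Two-stage DDM. Project D₁…D_5 at 0.212, terminal growth 0.0522, discount at r = 0.174.
D_1 = 10.5808
D_2 = 12.8239
D_3 = 15.5425
D_4 = 18.8376
D_5 = 22.8311
Terminal value at t=5: TV = D_6/(r−g) = 24.0229/(0.174−0.0522) = 197.2324
P₀ = 10.5808/(1+0.174)^1 + 12.8239/(1+0.174)^2 + 15.5425/(1+0.174)^3 + 18.8376/(1+0.174)^4 + 22.8311/(1+0.174)^5 + 197.2324/(1+0.174)^5 = 136.5138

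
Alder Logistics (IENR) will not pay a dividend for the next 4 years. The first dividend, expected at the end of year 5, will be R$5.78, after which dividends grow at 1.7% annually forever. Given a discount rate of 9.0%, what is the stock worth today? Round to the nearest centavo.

R$56.09

Deferred-dividend DDM. At t=4 the remaining stream is a growing perpetuity with first payment D_5 = 5.78.
V_4 = D_5/(r−g) = 5.78/(0.09−0.017) = 79.1781
P₀ = V_4/(1+r)^4 = 79.1781/(1+0.09)^4 = 56.0917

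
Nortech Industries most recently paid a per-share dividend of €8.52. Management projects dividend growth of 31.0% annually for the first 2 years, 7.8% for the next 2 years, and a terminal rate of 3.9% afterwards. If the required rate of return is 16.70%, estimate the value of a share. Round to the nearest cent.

Three-stage DDM. Project D₁…D_4; terminal Gordon value at t=4 with g = 0.039; discount at r = 0.167.
D_1 = 11.1612
D_2 = 14.6212
D_3 = 15.7616
D_4 = 16.9910
TV_4 = 17.6537/(0.167−0.039) = 137.9194
P₀ = Σ Dₜ/(1+r)ᵗ + TV_4/(1+r)^4 = 113.7384

€113.74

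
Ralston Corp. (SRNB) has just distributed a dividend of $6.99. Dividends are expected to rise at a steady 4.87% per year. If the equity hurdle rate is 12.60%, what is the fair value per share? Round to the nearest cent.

Gordon growth model: P₀ = D₁/(r − g). D₁ = 6.99 × (1 + 0.0487) = 7.3304.
P₀ = 7.3304 / (0.126 − 0.0487) = 7.3304 / 0.0773 = 94.8307

$94.83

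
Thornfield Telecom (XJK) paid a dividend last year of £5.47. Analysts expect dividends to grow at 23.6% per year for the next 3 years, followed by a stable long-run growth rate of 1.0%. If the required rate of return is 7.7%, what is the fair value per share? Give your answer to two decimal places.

£146.39

Two-stage DDM. Project D₁…D_3 at 0.236, terminal growth 0.01, discount at r = 0.077.
D_1 = 6.7609
D_2 = 8.3565
D_3 = 10.3286
Terminal value at t=3: TV = D_4/(r−g) = 10.4319/(0.077−0.01) = 155.7002
P₀ = 6.7609/(1+0.077)^1 + 8.3565/(1+0.077)^2 + 10.3286/(1+0.077)^3 + 155.7002/(1+0.077)^3 = 146.3854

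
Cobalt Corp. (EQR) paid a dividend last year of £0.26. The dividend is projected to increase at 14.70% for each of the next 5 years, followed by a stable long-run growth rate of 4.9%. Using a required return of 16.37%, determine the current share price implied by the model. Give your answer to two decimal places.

£3.46

Two-stage DDM. Project D₁…D_5 at 0.147, terminal growth 0.049, discount at r = 0.1637.
D_1 = 0.2982
D_2 = 0.3421
D_3 = 0.3923
D_4 = 0.4500
D_5 = 0.5162
Terminal value at t=5: TV = D_6/(r−g) = 0.5415/(0.1637−0.049) = 4.7207
P₀ = 0.2982/(1+0.1637)^1 + 0.3421/(1+0.1637)^2 + 0.3923/(1+0.1637)^3 + 0.4500/(1+0.1637)^4 + 0.5162/(1+0.1637)^5 + 4.7207/(1+0.1637)^5 = 3.4572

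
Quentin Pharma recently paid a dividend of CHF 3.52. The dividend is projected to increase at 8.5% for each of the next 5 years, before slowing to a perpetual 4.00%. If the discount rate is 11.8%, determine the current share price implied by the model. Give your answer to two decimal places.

Two-stage DDM. Project D₁…D_5 at 0.085, terminal growth 0.04, discount at r = 0.118.
D_1 = 3.8192
D_2 = 4.1438
D_3 = 4.4961
D_4 = 4.8782
D_5 = 5.2929
Terminal value at t=5: TV = D_6/(r−g) = 5.5046/(0.118−0.04) = 70.5716
P₀ = 3.8192/(1+0.118)^1 + 4.1438/(1+0.118)^2 + 4.4961/(1+0.118)^3 + 4.8782/(1+0.118)^4 + 5.2929/(1+0.118)^5 + 70.5716/(1+0.118)^5 = 56.5052

CHF 56.51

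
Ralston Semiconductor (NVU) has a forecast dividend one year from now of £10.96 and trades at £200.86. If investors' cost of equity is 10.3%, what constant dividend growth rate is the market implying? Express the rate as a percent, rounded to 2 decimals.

4.84%

From P₀ = D₁/(r − g), the implied growth is g = r − D₁/P₀.
g = 0.103 − 10.96/200.86 = 0.103 − 0.05457 = 0.04843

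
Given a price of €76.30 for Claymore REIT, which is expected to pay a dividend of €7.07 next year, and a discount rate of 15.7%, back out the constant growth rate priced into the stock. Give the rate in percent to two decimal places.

6.43%

From P₀ = D₁/(r − g), the implied growth is g = r − D₁/P₀.
g = 0.157 − 7.07/76.30 = 0.157 − 0.09266 = 0.06434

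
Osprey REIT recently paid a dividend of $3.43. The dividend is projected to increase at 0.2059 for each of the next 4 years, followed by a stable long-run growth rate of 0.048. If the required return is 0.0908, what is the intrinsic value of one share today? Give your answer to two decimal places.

Two-stage DDM. Project D₁…D_4 at 0.2059, terminal growth 0.048, discount at r = 0.0908.
D_1 = 4.1362
D_2 = 4.9879
D_3 = 6.0149
D_4 = 7.2534
Terminal value at t=4: TV = D_5/(r−g) = 7.6015/(0.0908−0.048) = 177.6057
P₀ = 4.1362/(1+0.0908)^1 + 4.9879/(1+0.0908)^2 + 6.0149/(1+0.0908)^3 + 7.2534/(1+0.0908)^4 + 177.6057/(1+0.0908)^4 = 143.1934

$143.19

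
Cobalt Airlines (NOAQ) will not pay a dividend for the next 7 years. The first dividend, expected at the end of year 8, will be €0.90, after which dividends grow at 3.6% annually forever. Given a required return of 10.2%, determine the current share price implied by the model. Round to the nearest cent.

€6.91

Deferred-dividend DDM. At t=7 the remaining stream is a growing perpetuity with first payment D_8 = 0.90.
V_7 = D_8/(r−g) = 0.90/(0.102−0.036) = 13.6364
P₀ = V_7/(1+r)^7 = 13.6364/(1+0.102)^7 = 6.9092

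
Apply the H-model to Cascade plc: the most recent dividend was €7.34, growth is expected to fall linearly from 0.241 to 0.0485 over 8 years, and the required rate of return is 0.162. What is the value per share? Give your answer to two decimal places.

€117.60

H-model: P₀ = D₀[(1+g_L) + H(g_S−g_L)]/(r−g_L), with H = 8/2 = 4.
P₀ = 7.34 × [(1+0.0485) + 4×(0.241−0.0485)] / (0.162−0.0485)
   = 7.34 × 1.8185 / 0.1135 = 117.6017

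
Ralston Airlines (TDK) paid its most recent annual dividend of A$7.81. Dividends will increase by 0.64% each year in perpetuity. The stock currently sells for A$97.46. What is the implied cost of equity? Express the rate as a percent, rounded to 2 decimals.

Rearranging the constant-growth DDM: r = D₁/P₀ + g.
D₁ = 7.81 × (1 + 0.0064) = 7.8600.
r = 7.8600 / 97.46 + 0.0064 = 0.08065 + 0.0064 = 0.08705

8.70%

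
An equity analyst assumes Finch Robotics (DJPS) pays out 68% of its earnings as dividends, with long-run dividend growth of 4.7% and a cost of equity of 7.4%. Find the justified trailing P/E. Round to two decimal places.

Justified trailing P/E = b(1+g)/(r−g) = 0.68×(1+0.047)/(0.074−0.047) = 26.3689

26.37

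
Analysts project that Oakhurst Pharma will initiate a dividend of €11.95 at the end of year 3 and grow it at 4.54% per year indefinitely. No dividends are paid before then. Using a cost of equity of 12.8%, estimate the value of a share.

€113.70

Deferred-dividend DDM. At t=2 the remaining stream is a growing perpetuity with first payment D_3 = 11.95.
V_2 = D_3/(r−g) = 11.95/(0.128−0.0454) = 144.6731
P₀ = V_2/(1+r)^2 = 144.6731/(1+0.128)^2 = 113.7024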